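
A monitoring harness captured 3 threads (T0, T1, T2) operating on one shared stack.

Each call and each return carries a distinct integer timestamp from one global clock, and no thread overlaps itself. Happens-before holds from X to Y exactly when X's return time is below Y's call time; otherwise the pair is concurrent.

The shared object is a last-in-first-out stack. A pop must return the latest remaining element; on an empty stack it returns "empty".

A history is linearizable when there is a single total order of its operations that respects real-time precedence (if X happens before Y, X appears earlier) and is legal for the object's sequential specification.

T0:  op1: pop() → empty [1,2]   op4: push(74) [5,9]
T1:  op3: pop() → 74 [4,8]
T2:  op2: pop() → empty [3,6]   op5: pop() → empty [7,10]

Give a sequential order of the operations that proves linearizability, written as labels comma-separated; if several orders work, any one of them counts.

1. op1 pop() → empty, leaving stack <>
2. op2 pop() → empty, leaving stack <>
3. op4 push(74), leaving stack <74>
4. op3 pop() → 74, leaving stack <>
5. op5 pop() → empty, leaving stack <>

op1, op2, op4, op3, op5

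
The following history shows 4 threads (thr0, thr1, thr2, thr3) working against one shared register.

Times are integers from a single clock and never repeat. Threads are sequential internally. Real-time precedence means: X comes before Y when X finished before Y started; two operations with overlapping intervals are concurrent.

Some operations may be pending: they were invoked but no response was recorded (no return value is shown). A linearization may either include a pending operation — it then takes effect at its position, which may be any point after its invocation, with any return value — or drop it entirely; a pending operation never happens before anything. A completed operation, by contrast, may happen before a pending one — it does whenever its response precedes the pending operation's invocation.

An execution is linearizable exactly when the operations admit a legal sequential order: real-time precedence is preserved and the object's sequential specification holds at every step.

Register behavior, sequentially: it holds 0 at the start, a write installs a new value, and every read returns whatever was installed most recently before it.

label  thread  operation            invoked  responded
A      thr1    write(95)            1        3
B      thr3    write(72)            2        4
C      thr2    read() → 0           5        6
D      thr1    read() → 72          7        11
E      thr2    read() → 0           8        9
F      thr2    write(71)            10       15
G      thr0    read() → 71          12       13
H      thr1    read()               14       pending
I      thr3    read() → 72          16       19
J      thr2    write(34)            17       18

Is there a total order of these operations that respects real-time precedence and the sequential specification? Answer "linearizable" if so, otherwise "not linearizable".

not linearizable

events 1..5 are fine; event 6 — the response of C at time 6 — makes the prefix non-linearizable
checked exhaustively: 2 real-time-consistent orders of 3 completed operations, zero legal register replays
sample order A, B, C stalls at step 3 — C read() → 0 has no legal effect
sample order B, A, C stalls at step 3 — C read() → 0 has no legal effect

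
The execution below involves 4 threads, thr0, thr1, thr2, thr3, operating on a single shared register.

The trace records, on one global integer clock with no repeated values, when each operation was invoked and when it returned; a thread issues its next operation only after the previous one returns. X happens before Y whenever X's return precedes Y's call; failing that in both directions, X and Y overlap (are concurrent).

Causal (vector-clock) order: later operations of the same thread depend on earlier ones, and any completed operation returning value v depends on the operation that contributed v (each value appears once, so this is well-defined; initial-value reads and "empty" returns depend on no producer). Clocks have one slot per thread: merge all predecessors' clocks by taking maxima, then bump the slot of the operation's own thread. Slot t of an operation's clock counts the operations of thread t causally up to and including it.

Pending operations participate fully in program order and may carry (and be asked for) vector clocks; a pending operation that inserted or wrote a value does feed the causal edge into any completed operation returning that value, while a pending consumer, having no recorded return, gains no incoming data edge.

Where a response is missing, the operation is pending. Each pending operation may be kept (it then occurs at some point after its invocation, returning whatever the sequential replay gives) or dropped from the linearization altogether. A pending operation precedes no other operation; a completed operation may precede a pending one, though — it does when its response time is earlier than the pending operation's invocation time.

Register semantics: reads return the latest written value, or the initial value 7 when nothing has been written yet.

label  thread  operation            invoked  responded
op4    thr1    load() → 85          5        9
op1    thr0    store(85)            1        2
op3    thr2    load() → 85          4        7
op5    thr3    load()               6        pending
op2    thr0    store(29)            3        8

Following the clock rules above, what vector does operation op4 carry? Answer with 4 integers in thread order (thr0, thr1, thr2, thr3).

no predecessors for op5 (invoked 6): thr3 increments from zero → (0, 0, 0, 1)
no predecessors for op1 (invoked 1): thr0 increments from zero → (1, 0, 0, 0)
invoked at 4, op3 merges VC(op1)=(1, 0, 0, 0) and bumps thr2's slot → (1, 0, 1, 0)
invoked at 5, op4 merges VC(op1)=(1, 0, 0, 0) and bumps thr1's slot → (1, 1, 0, 0)
invoked at 3, op2 merges VC(op1)=(1, 0, 0, 0) and bumps thr0's slot → (2, 0, 0, 0)
target: VC(op4) = (1, 1, 0, 0)

(1, 1, 0, 0)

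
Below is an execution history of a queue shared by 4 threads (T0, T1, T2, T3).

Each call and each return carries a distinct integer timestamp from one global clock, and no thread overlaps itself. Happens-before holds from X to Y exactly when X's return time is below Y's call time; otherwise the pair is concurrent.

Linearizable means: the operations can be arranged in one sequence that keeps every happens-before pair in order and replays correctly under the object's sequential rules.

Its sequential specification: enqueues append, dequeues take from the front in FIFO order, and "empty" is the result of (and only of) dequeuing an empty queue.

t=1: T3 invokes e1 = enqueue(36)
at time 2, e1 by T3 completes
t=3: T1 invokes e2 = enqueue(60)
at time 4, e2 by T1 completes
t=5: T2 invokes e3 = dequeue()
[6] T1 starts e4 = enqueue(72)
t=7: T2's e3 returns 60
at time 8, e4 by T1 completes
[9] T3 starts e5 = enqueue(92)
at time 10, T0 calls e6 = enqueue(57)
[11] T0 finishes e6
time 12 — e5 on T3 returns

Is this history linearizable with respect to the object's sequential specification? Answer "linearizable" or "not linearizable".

not linearizable

already the first 7 events (up to e3's response at time 7) admit no linearization; the first 6 still do
the completed operations (3 total) allow one real-time order; the queue replay rejects it
including or dropping the 1 pending operation (e4) in any combination fails
take e1, e2, e3 (pending dropped): step 3 already fails, because e3 dequeue() → 60 cannot occur there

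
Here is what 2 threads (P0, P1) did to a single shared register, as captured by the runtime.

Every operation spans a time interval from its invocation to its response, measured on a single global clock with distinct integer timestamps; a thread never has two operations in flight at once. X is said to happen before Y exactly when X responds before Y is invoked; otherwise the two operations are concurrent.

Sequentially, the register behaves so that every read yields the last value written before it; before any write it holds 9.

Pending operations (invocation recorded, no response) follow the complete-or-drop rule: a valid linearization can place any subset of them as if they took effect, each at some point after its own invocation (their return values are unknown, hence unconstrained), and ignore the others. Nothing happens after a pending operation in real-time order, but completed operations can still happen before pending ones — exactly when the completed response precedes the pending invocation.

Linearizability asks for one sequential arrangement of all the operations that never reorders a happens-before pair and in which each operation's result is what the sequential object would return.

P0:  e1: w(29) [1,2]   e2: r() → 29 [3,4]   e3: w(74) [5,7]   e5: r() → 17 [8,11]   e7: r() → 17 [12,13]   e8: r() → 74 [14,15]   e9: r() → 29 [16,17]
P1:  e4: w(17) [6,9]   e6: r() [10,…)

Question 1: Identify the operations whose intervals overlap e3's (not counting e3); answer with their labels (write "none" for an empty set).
overlap test against e3 [5,7]: concurrent iff the interval meets 5..7
e1 [1,2]: before
e2 [3,4]: before
e4 [6,9]: concurrent
e5 [8,11]: after
e6 [10,…): after
e7 [12,13]: after
e8 [14,15]: after
e9 [16,17]: after

e4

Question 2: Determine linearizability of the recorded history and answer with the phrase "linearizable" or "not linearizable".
cut after 14 events: linearizable; cut after 15 events (e8 responds, time 15): not linearizable
real-time-consistent orders of the 7 completed operations: 3 — all fail the register replay
include/drop combinations of the 1 pending operation (e6) were all tried; none helps
take e1, e2, e3, e4, e5, e7, e8 (pending dropped): step 7 already fails, because e8 r() → 74 cannot occur there
take e1, e2, e3, e5, e4, e7, e8 (pending dropped): step 4 already fails, because e5 r() → 17 cannot occur there

not linearizable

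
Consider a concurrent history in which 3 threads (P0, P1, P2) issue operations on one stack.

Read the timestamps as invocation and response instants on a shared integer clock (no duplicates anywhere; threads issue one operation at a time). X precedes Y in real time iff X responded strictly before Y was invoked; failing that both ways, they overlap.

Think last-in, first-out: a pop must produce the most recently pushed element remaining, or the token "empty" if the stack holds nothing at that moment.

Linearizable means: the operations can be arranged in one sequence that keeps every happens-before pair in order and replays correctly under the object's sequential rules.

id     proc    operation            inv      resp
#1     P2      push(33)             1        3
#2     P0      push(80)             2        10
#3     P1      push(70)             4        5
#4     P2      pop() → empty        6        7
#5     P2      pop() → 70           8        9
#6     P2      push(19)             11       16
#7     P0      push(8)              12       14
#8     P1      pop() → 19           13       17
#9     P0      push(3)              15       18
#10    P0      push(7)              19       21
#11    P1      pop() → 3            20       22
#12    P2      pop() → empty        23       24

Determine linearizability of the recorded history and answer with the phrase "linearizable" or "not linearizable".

not linearizable

already the first 7 events (up to #4's response at time 7) admit no linearization; the first 6 still do
the sole real-time-consistent order of 3 completed operations fails the stack replay
no completion choice of the 1 pending operation (#2) rescues it — every subset was tried
e.g. #1, #3, #4 (pending dropped): illegal at step 3, since #4 pop() → empty cannot apply there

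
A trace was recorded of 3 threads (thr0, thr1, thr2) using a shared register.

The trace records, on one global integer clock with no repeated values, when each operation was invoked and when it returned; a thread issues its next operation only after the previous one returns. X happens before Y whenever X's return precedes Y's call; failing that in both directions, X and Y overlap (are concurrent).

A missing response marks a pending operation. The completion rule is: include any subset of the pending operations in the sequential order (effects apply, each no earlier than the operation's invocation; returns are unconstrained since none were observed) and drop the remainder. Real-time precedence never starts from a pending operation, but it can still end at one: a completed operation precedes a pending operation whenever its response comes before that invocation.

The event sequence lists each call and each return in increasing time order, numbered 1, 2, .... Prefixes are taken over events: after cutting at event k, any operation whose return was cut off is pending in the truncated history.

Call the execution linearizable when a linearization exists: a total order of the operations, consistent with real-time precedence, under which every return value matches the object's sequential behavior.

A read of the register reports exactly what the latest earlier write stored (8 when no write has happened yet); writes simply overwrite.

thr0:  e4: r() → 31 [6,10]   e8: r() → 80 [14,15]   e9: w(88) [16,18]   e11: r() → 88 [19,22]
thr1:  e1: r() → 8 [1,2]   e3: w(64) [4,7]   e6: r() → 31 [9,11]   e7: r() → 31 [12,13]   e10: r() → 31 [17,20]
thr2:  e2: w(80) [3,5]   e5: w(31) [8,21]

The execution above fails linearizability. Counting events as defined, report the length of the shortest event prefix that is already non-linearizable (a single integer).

events 1..14 are still linearizable — one witness is e1, e2, e3, e5, e4, e6, e7:
step 1: e1 r() → 8 — value 8
step 2: e2 w(80) — value 80
step 3: e3 w(64) — value 64
step 4: e5 w(31) (pending, included) — value 31
step 5: e4 r() → 31 — value 31
step 6: e6 r() → 31 — value 31
step 7: e7 r() → 31 — value 31
include event 15 — e8 responding at 15 — and every candidate order breaks
no escape via the 1 pending operation (e5): every completion choice fails
e.g. e1, e2, e3, e4, e6, e7, e8 (pending dropped): illegal at step 4, since e4 r() → 31 cannot apply there
e.g. e1, e2, e3, e6, e4, e7, e8 (pending dropped): illegal at step 4, since e6 r() → 31 cannot apply there

15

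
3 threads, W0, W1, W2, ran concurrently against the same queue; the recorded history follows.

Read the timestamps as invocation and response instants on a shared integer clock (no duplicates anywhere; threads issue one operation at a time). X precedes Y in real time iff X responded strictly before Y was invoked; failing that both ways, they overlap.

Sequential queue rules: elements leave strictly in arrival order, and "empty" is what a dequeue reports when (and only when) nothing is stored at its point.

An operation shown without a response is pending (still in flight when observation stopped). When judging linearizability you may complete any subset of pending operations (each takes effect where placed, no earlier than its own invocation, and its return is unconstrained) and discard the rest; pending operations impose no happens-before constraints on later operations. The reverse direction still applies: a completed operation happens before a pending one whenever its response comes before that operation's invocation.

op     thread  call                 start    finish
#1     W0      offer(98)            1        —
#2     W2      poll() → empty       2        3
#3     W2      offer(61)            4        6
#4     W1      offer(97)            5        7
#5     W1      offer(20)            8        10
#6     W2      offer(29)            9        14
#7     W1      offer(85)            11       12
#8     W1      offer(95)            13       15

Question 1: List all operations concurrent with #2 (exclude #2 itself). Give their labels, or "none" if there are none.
Answer: #1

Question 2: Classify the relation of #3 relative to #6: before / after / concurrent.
Answer: before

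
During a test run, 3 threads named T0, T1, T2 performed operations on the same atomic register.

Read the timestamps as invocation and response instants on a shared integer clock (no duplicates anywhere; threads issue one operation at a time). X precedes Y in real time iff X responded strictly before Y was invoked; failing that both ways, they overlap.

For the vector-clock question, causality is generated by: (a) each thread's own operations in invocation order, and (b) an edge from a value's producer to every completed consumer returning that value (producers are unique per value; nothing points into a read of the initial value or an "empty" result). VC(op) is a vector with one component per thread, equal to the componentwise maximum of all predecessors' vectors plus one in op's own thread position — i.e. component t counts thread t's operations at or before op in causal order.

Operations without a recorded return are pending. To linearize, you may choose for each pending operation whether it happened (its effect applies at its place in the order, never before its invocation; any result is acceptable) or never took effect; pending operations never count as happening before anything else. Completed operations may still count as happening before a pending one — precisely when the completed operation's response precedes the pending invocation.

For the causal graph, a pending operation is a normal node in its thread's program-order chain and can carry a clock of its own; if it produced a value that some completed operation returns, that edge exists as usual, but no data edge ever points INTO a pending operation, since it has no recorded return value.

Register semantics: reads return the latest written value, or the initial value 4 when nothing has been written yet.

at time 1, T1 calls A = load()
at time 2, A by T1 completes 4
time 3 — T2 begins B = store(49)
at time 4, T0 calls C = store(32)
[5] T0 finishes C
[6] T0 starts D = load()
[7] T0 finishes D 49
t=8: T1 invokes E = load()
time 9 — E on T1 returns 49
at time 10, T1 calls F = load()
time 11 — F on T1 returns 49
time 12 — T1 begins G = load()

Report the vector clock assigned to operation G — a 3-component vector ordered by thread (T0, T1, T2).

(0, 4, 1)

B, invoked 3, has no incoming edges; only T2's bump applies → (0, 0, 1)
A, invoked 1, has no incoming edges; only T1's bump applies → (0, 1, 0)
C, invoked 4, has no incoming edges; only T0's bump applies → (1, 0, 0)
VC(E, invoked at 8): max of VC(A)=(0, 1, 0), VC(B)=(0, 0, 1), then +1 on thread T1 → (0, 2, 1)
VC(D, invoked at 6): max of VC(B)=(0, 0, 1), VC(C)=(1, 0, 0), then +1 on thread T0 → (2, 0, 1)
VC(F, invoked at 10): max of VC(B)=(0, 0, 1), VC(E)=(0, 2, 1), then +1 on thread T1 → (0, 3, 1)
VC(G, invoked at 12): max of VC(F)=(0, 3, 1), then +1 on thread T1 → (0, 4, 1)
target: VC(G) = (0, 4, 1)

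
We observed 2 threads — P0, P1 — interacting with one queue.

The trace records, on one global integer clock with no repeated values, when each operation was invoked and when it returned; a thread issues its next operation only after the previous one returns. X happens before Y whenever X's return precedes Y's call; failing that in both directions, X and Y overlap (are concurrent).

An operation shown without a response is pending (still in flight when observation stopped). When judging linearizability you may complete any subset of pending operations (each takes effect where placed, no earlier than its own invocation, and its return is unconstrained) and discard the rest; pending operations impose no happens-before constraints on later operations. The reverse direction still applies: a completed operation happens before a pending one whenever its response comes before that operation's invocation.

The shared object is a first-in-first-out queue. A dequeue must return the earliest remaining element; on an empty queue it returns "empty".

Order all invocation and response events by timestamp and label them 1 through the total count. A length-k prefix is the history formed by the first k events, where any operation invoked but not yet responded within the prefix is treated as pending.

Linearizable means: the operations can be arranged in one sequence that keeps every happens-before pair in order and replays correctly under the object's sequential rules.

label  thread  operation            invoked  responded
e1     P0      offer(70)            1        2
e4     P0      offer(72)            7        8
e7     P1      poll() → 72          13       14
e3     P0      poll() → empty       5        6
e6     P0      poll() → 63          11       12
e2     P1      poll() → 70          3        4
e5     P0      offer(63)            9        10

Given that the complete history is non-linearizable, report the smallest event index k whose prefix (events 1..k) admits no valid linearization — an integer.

12

events 1..11 are linearizable; a witness order is e1, e2, e3, e4, e5:
1. e1 offer(70), leaving queue <70>
2. e2 poll() → 70, leaving queue <>
3. e3 poll() → empty, leaving queue <>
4. e4 offer(72), leaving queue <72>
5. e5 offer(63), leaving queue <72,63>
once event 12 joins (e6's response, time 12), exhaustive search finds no witness
e.g. e1, e2, e3, e4, e5, e6: illegal at step 6, since e6 poll() → 63 cannot apply there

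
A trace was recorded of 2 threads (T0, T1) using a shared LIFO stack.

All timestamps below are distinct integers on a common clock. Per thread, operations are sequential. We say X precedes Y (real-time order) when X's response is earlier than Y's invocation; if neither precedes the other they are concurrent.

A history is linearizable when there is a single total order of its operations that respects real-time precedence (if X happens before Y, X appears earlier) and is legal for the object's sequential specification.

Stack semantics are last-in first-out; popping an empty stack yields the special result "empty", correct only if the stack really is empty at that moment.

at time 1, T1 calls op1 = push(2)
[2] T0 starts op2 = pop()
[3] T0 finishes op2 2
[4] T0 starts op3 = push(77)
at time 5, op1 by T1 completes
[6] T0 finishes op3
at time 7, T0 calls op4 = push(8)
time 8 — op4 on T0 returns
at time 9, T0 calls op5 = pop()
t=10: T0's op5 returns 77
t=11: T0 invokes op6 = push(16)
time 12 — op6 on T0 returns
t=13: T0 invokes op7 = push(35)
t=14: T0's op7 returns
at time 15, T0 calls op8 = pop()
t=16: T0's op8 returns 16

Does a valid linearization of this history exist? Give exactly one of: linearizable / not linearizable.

not linearizable

prefix check: 1..9 passes, 1..10 fails once op5's time-10 response joins
real-time-consistent orders of the 5 completed operations: 3 — all fail the LIFO stack replay
e.g. op1, op2, op3, op4, op5: illegal at step 5, since op5 pop() → 77 cannot apply there
e.g. op2, op1, op3, op4, op5: illegal at step 1, since op2 pop() → 2 cannot apply there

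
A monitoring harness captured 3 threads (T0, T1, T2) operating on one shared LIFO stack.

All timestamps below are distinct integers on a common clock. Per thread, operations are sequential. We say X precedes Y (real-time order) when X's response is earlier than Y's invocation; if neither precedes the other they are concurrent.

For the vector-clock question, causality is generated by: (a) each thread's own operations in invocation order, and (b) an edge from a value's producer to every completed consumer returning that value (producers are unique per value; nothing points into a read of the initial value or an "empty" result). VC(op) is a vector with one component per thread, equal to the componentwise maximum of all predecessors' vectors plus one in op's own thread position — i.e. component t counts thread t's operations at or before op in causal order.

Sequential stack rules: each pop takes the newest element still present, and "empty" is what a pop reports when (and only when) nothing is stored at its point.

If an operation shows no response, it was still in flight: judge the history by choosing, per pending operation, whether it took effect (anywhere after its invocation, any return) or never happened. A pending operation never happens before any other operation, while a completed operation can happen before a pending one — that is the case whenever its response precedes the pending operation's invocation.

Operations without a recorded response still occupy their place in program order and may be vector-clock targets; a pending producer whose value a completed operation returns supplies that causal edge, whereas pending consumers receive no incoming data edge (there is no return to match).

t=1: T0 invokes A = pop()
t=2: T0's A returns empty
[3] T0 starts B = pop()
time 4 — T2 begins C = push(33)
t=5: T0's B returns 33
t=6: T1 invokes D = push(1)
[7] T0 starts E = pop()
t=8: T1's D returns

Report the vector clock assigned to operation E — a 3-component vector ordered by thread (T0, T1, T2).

C, invoked 4, has no incoming edges; only T2's bump applies → (0, 0, 1)
D, invoked 6, has no incoming edges; only T1's bump applies → (0, 1, 0)
A, invoked 1, has no incoming edges; only T0's bump applies → (1, 0, 0)
VC(B, invoked at 3): max of VC(A)=(1, 0, 0), VC(C)=(0, 0, 1), then +1 on thread T0 → (2, 0, 1)
VC(E, invoked at 7): max of VC(B)=(2, 0, 1), then +1 on thread T0 → (3, 0, 1)
target: VC(E) = (3, 0, 1)

(3, 0, 1)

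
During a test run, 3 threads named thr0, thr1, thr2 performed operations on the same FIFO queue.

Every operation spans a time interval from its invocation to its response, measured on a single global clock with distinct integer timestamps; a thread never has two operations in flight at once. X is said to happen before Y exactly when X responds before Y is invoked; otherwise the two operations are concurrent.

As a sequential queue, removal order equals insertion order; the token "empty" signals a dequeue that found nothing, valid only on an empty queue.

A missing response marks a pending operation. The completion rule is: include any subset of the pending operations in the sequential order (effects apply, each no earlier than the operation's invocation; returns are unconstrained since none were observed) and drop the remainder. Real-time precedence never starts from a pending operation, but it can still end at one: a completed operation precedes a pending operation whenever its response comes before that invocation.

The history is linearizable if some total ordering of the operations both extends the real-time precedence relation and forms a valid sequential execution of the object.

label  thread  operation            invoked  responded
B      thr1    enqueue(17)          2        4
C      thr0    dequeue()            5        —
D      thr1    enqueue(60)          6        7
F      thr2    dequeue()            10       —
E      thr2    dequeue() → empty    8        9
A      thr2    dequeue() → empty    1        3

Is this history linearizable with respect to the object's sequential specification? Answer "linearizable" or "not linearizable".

not linearizable

the violation lands at event 9, E's response at time 9: events 1..8 linearize, events 1..9 do not
real-time-consistent orders of the 4 completed operations: 2 — all fail the FIFO queue replay
completion choices over the 1 pending operation (C) were checked; none helps
take A, B, D, E (pending dropped): step 4 already fails, because E dequeue() → empty cannot occur there
take B, A, D, E (pending dropped): step 2 already fails, because A dequeue() → empty cannot occur there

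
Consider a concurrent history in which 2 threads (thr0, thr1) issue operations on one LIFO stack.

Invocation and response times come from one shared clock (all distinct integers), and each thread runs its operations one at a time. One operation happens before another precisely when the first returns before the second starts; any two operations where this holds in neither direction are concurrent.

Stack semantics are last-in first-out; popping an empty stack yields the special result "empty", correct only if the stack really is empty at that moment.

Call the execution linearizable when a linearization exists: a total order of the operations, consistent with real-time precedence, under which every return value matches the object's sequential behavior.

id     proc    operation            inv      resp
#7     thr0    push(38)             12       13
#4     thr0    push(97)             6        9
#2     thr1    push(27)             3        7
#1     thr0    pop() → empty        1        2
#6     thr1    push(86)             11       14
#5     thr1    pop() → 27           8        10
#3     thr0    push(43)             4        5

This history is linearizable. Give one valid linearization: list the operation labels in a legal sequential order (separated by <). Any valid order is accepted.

after step 1 (#1 pop() → empty): stack <>
after step 2 (#3 push(43)): stack <43>
after step 3 (#2 push(27)): stack <43,27>
after step 4 (#5 pop() → 27): stack <43>
after step 5 (#4 push(97)): stack <43,97>
after step 6 (#6 push(86)): stack <43,97,86>
after step 7 (#7 push(38)): stack <43,97,86,38>

#1 < #3 < #2 < #5 < #4 < #6 < #7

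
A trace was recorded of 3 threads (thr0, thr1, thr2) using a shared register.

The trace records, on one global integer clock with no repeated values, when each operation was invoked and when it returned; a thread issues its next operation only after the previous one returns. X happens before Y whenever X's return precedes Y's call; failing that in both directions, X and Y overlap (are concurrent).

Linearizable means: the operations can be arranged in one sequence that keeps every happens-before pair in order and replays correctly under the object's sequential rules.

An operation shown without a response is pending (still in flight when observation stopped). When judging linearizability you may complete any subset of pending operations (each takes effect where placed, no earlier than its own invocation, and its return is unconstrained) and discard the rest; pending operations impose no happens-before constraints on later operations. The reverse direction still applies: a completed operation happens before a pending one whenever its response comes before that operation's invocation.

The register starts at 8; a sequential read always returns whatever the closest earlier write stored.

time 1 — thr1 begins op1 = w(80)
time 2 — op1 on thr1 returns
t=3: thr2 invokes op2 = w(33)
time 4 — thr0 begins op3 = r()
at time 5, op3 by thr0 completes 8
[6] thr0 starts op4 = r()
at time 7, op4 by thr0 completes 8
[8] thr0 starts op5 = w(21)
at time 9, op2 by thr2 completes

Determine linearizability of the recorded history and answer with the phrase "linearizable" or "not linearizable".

not linearizable

through event 4 a valid linearization exists; event 5 (op3 responding at time 5) ends that
exhaustive check: the 2 completed register ops admit one real-time order; illegal
including or dropping the 1 pending operation (op2) in any combination fails
sample order op1, op3 (pending dropped) stalls at step 2 — op3 r() → 8 has no legal effect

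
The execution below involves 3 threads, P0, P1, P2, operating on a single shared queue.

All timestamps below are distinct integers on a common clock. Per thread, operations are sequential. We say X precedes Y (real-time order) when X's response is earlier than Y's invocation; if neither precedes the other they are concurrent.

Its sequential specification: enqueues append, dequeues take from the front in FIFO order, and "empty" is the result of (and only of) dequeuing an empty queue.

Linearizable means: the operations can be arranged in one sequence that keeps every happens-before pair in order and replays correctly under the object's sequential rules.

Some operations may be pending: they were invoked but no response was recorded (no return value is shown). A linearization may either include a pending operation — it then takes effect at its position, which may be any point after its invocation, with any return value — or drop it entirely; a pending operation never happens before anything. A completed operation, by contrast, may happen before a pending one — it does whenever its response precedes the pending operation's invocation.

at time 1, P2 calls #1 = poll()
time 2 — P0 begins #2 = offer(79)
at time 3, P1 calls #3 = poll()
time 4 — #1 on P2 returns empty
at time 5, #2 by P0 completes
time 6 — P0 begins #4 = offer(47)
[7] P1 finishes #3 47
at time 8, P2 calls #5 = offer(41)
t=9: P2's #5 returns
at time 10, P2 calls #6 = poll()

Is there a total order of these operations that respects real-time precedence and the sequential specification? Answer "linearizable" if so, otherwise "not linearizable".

prefix check: 1..6 passes, 1..7 fails once #3's time-7 response joins
no legal order exists: 6 real-time-consistent candidates over 3 completed queue operations, all rejected
completion choices over the 1 pending operation (#4) were checked; none helps
one such order, #1, #2, #3 (pending dropped), breaks at step 3 where #3 poll() → 47 is illegal
one such order, #1, #3, #2 (pending dropped), breaks at step 2 where #3 poll() → 47 is illegal

not linearizable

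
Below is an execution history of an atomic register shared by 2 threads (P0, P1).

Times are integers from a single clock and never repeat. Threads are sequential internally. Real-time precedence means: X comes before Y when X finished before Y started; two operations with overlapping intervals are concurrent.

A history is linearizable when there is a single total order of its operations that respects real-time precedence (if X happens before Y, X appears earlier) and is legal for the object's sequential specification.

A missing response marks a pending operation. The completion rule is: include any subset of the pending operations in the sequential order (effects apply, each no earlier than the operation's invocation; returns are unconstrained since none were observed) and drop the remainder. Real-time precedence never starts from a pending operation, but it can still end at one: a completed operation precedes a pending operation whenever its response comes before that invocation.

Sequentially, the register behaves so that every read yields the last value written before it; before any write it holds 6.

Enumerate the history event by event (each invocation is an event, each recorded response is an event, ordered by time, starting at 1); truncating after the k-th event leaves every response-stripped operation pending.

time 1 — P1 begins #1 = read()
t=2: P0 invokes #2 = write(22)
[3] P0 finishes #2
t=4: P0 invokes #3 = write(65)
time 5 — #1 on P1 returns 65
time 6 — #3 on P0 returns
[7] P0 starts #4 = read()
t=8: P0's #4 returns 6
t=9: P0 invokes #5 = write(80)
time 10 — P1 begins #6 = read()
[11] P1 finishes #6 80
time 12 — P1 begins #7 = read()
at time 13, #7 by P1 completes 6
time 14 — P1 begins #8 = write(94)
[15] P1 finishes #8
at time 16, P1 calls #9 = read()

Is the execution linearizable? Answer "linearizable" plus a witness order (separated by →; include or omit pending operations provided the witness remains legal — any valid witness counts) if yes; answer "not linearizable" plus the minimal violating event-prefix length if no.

through event 7 a valid linearization exists; event 8 (#4 responding at time 8) ends that
checked exhaustively: 3 real-time-consistent orders of 4 completed operations, zero legal atomic register replays
e.g. #1, #2, #3, #4: illegal at step 1, since #1 read() → 65 cannot apply there
e.g. #2, #1, #3, #4: illegal at step 2, since #1 read() → 65 cannot apply there

not linearizable — minimal violating prefix: 8 events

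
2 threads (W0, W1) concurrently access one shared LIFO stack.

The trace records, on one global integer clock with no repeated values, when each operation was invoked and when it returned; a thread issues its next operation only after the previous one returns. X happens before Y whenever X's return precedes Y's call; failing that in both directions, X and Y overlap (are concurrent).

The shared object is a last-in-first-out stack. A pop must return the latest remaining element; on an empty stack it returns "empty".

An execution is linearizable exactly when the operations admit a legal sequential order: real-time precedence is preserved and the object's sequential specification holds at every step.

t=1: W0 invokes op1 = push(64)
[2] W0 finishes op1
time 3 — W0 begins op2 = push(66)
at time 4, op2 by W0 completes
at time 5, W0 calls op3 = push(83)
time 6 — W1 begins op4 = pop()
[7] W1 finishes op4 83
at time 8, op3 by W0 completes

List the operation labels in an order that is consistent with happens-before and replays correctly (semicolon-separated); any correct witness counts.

op1; op2; op3; op4

after step 1 (op1 push(64)): stack <64>
after step 2 (op2 push(66)): stack <64,66>
after step 3 (op3 push(83)): stack <64,66,83>
after step 4 (op4 pop() → 83): stack <64,66>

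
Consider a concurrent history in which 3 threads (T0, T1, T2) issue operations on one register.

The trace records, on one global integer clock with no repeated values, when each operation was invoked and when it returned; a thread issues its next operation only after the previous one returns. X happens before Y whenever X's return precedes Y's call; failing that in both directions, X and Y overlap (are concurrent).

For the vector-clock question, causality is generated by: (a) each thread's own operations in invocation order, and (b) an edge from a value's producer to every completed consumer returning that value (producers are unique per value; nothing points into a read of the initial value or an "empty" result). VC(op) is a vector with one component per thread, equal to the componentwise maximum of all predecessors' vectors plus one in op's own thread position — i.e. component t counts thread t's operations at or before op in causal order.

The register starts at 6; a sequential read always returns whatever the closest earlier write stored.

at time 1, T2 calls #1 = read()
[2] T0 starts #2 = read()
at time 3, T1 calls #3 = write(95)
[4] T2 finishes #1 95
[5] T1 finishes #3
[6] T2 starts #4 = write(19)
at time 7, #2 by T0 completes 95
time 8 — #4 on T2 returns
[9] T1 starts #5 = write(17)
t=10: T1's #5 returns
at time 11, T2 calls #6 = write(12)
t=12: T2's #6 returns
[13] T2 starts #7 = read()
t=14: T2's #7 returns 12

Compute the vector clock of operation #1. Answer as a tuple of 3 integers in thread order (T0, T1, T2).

(0, 1, 1)

invoked at 3, #3 has no predecessors; its own T1 bump gives (0, 1, 0)
#1, invoked 1, takes VC(#3)=(0, 1, 0) under max, adds 1 for T2 → (0, 1, 1)
#5, invoked 9, takes VC(#3)=(0, 1, 0) under max, adds 1 for T1 → (0, 2, 0)
#2, invoked 2, takes VC(#3)=(0, 1, 0) under max, adds 1 for T0 → (1, 1, 0)
#4, invoked 6, takes VC(#1)=(0, 1, 1) under max, adds 1 for T2 → (0, 1, 2)
#6, invoked 11, takes VC(#4)=(0, 1, 2) under max, adds 1 for T2 → (0, 1, 3)
#7, invoked 13, takes VC(#6)=(0, 1, 3) under max, adds 1 for T2 → (0, 1, 4)
target: VC(#1) = (0, 1, 1)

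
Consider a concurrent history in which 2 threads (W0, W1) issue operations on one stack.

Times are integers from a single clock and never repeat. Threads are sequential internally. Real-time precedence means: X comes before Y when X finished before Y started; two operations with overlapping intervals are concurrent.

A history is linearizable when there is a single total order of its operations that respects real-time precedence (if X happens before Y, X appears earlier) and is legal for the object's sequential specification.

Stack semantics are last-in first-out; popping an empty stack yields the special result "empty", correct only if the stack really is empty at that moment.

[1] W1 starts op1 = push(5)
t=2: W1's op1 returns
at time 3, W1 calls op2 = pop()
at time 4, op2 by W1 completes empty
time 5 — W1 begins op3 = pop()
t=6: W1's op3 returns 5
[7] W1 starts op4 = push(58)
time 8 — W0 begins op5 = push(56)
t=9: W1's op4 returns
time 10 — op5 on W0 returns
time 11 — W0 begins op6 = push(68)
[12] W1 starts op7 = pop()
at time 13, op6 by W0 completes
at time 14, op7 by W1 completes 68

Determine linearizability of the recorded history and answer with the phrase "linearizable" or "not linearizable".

prefix check: 1..3 passes, 1..4 fails once op2's time-4 response joins
the completed operations (2 total) allow one real-time order; the stack replay rejects it
for example op1, op2 fails at step 2: op2 pop() → empty is not legal there

not linearizable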